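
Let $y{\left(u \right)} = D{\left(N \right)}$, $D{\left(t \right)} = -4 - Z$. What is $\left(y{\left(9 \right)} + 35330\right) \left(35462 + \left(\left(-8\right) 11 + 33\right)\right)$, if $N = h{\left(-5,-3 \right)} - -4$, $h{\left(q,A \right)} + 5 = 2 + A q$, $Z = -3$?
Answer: $1250893903$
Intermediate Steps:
$h{\left(q,A \right)} = -3 + A q$ ($h{\left(q,A \right)} = -5 + \left(2 + A q\right) = -3 + A q$)
$N = 16$ ($N = \left(-3 - -15\right) - -4 = \left(-3 + 15\right) + 4 = 12 + 4 = 16$)
$D{\left(t \right)} = -1$ ($D{\left(t \right)} = -4 - -3 = -4 + 3 = -1$)
$y{\left(u \right)} = -1$
$\left(y{\left(9 \right)} + 35330\right) \left(35462 + \left(\left(-8\right) 11 + 33\right)\right) = \left(-1 + 35330\right) \left(35462 + \left(\left(-8\right) 11 + 33\right)\right) = 35329 \left(35462 + \left(-88 + 33\right)\right) = 35329 \left(35462 - 55\right) = 35329 \cdot 35407 = 1250893903$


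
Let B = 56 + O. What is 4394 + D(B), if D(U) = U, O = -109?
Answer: 4341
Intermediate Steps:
B = -53 (B = 56 - 109 = -53)
4394 + D(B) = 4394 - 53 = 4341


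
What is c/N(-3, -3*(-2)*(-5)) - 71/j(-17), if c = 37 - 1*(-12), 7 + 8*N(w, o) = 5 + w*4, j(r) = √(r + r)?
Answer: -28 + 71*I*√34/34 ≈ -28.0 + 12.176*I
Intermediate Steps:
j(r) = √2*√r (j(r) = √(2*r) = √2*√r)
N(w, o) = -¼ + w/2 (N(w, o) = -7/8 + (5 + w*4)/8 = -7/8 + (5 + 4*w)/8 = -7/8 + (5/8 + w/2) = -¼ + w/2)
c = 49 (c = 37 + 12 = 49)
c/N(-3, -3*(-2)*(-5)) - 71/j(-17) = 49/(-¼ + (½)*(-3)) - 71*(-I*√34/34) = 49/(-¼ - 3/2) - 71*(-I*√34/34) = 49/(-7/4) - 71*(-I*√34/34) = 49*(-4/7) - (-71)*I*√34/34 = -28 + 71*I*√34/34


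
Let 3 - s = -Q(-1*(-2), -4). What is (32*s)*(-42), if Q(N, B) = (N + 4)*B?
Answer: 28224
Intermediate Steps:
Q(N, B) = B*(4 + N) (Q(N, B) = (4 + N)*B = B*(4 + N))
s = -21 (s = 3 - (-1)*(-4*(4 - 1*(-2))) = 3 - (-1)*(-4*(4 + 2)) = 3 - (-1)*(-4*6) = 3 - (-1)*(-24) = 3 - 1*24 = 3 - 24 = -21)
(32*s)*(-42) = (32*(-21))*(-42) = -672*(-42) = 28224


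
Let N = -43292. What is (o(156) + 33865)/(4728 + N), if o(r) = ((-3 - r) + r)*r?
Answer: -33397/38564 ≈ -0.86601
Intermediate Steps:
o(r) = -3*r
(o(156) + 33865)/(4728 + N) = (-3*156 + 33865)/(4728 - 43292) = (-468 + 33865)/(-38564) = 33397*(-1/38564) = -33397/38564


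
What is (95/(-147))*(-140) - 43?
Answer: 997/21 ≈ 47.476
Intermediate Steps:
(95/(-147))*(-140) - 43 = (95*(-1/147))*(-140) - 43 = -95/147*(-140) - 43 = 1900/21 - 43 = 997/21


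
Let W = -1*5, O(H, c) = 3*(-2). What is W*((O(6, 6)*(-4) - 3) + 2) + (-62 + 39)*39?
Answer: -1012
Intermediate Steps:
O(H, c) = -6
W = -5
W*((O(6, 6)*(-4) - 3) + 2) + (-62 + 39)*39 = -5*((-6*(-4) - 3) + 2) + (-62 + 39)*39 = -5*((24 - 3) + 2) - 23*39 = -5*(21 + 2) - 897 = -5*23 - 897 = -115 - 897 = -1012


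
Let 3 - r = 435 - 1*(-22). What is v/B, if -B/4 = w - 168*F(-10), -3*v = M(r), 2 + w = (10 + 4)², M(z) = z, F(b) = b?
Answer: -227/11244 ≈ -0.020189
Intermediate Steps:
r = -454 (r = 3 - (435 - 1*(-22)) = 3 - (435 + 22) = 3 - 1*457 = 3 - 457 = -454)
w = 194 (w = -2 + (10 + 4)² = -2 + 14² = -2 + 196 = 194)
v = 454/3 (v = -⅓*(-454) = 454/3 ≈ 151.33)
B = -7496 (B = -4*(194 - 168*(-10)) = -4*(194 + 1680) = -4*1874 = -7496)
v/B = (454/3)/(-7496) = (454/3)*(-1/7496) = -227/11244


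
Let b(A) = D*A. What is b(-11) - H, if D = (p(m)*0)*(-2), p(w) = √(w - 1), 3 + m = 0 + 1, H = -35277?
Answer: 35277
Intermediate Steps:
m = -2 (m = -3 + (0 + 1) = -3 + 1 = -2)
p(w) = √(-1 + w)
D = 0 (D = (√(-1 - 2)*0)*(-2) = (√(-3)*0)*(-2) = ((I*√3)*0)*(-2) = 0*(-2) = 0)
b(A) = 0 (b(A) = 0*A = 0)
b(-11) - H = 0 - 1*(-35277) = 0 + 35277 = 35277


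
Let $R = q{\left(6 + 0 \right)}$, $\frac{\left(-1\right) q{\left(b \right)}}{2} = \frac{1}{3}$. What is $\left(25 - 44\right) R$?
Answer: $\frac{38}{3} \approx 12.667$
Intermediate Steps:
$q{\left(b \right)} = - \frac{2}{3}$
$R = - \frac{2}{3} \approx -0.66667$
$\left(25 - 44\right) R = \left(25 - 44\right) \left(- \frac{2}{3}\right) = \left(-19\right) \left(- \frac{2}{3}\right) = \frac{38}{3}$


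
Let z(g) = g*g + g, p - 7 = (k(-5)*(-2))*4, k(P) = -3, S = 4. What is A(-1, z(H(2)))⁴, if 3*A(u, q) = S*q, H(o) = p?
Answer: 247905780760576/81 ≈ 3.0606e+12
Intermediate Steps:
p = 31 (p = 7 - 3*(-2)*4 = 7 + 6*4 = 7 + 24 = 31)
H(o) = 31
z(g) = g + g² (z(g) = g² + g = g + g²)
A(u, q) = 4*q/3 (A(u, q) = (4*q)/3 = 4*q/3)
A(-1, z(H(2)))⁴ = (4*(31*(1 + 31))/3)⁴ = (4*(31*32)/3)⁴ = ((4/3)*992)⁴ = (3968/3)⁴ = 247905780760576/81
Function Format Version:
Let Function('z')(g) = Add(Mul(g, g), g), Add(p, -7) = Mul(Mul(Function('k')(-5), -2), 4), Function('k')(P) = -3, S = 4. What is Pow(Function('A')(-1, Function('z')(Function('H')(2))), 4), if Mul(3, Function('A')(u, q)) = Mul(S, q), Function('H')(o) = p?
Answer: Rational(247905780760576, 81) ≈ 3.0606e+12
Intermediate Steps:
p = 31 (p = Add(7, Mul(Mul(-3, -2), 4)) = Add(7, Mul(6, 4)) = Add(7, 24) = 31)
Function('H')(o) = 31
Function('z')(g) = Add(g, Pow(g, 2)) (Function('z')(g) = Add(Pow(g, 2), g) = Add(g, Pow(g, 2)))
Function('A')(u, q) = Mul(Rational(4, 3), q) (Function('A')(u, q) = Mul(Rational(1, 3), Mul(4, q)) = Mul(Rational(4, 3), q))
Pow(Function('A')(-1, Function('z')(Function('H')(2))), 4) = Pow(Mul(Rational(4, 3), Mul(31, Add(1, 31))), 4) = Pow(Mul(Rational(4, 3), Mul(31, 32)), 4) = Pow(Mul(Rational(4, 3), 992), 4) = Pow(Rational(3968, 3), 4) = Rational(247905780760576, 81)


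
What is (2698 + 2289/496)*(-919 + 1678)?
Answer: 1017437223/496 ≈ 2.0513e+6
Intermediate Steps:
(2698 + 2289/496)*(-919 + 1678) = (2698 + 2289*(1/496))*759 = (2698 + 2289/496)*759 = (1340497/496)*759 = 1017437223/496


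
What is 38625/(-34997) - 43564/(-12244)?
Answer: 262921202/107125817 ≈ 2.4543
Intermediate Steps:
38625/(-34997) - 43564/(-12244) = 38625*(-1/34997) - 43564*(-1/12244) = -38625/34997 + 10891/3061 = 262921202/107125817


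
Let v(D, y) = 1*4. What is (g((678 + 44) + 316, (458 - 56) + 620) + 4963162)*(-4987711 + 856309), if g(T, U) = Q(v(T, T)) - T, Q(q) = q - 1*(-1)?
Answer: -20500549674858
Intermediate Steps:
v(D, y) = 4
Q(q) = 1 + q (Q(q) = q + 1 = 1 + q)
g(T, U) = 5 - T (g(T, U) = (1 + 4) - T = 5 - T)
(g((678 + 44) + 316, (458 - 56) + 620) + 4963162)*(-4987711 + 856309) = ((5 - ((678 + 44) + 316)) + 4963162)*(-4987711 + 856309) = ((5 - (722 + 316)) + 4963162)*(-4131402) = ((5 - 1*1038) + 4963162)*(-4131402) = ((5 - 1038) + 4963162)*(-4131402) = (-1033 + 4963162)*(-4131402) = 4962129*(-4131402) = -20500549674858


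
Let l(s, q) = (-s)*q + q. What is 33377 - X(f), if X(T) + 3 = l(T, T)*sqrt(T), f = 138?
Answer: 33380 + 18906*sqrt(138) ≈ 2.5548e+5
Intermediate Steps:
l(s, q) = q - q*s (l(s, q) = -q*s + q = q - q*s)
X(T) = -3 + T**(3/2)*(1 - T) (X(T) = -3 + (T*(1 - T))*sqrt(T) = -3 + T**(3/2)*(1 - T))
33377 - X(f) = 33377 - (-3 + 138**(3/2)*(1 - 1*138)) = 33377 - (-3 + (138*sqrt(138))*(1 - 138)) = 33377 - (-3 + (138*sqrt(138))*(-137)) = 33377 - (-3 - 18906*sqrt(138)) = 33377 + (3 + 18906*sqrt(138)) = 33380 + 18906*sqrt(138)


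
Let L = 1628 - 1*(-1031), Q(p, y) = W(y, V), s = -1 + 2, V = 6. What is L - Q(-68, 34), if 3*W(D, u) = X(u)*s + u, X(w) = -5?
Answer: 7976/3 ≈ 2658.7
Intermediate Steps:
s = 1
W(D, u) = -5/3 + u/3 (W(D, u) = (-5*1 + u)/3 = (-5 + u)/3 = -5/3 + u/3)
Q(p, y) = ⅓ (Q(p, y) = -5/3 + (⅓)*6 = -5/3 + 2 = ⅓)
L = 2659 (L = 1628 + 1031 = 2659)
L - Q(-68, 34) = 2659 - 1*⅓ = 2659 - ⅓ = 7976/3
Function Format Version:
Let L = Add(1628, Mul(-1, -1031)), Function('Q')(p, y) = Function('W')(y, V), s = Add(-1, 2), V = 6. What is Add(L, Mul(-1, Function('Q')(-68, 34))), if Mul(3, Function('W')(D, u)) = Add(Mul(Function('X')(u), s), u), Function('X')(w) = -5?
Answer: Rational(7976, 3) ≈ 2658.7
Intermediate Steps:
s = 1
Function('W')(D, u) = Add(Rational(-5, 3), Mul(Rational(1, 3), u)) (Function('W')(D, u) = Mul(Rational(1, 3), Add(Mul(-5, 1), u)) = Mul(Rational(1, 3), Add(-5, u)) = Add(Rational(-5, 3), Mul(Rational(1, 3), u)))
Function('Q')(p, y) = Rational(1, 3) (Function('Q')(p, y) = Add(Rational(-5, 3), Mul(Rational(1, 3), 6)) = Add(Rational(-5, 3), 2) = Rational(1, 3))
L = 2659 (L = Add(1628, 1031) = 2659)
Add(L, Mul(-1, Function('Q')(-68, 34))) = Add(2659, Mul(-1, Rational(1, 3))) = Add(2659, Rational(-1, 3)) = Rational(7976, 3)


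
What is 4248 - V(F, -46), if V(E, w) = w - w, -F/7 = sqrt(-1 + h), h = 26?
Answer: 4248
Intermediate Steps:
F = -35 (F = -7*sqrt(-1 + 26) = -7*sqrt(25) = -7*5 = -35)
V(E, w) = 0
4248 - V(F, -46) = 4248 - 1*0 = 4248 + 0 = 4248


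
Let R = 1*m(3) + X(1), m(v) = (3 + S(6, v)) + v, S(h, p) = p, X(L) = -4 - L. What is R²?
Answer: 16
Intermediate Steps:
m(v) = 3 + 2*v (m(v) = (3 + v) + v = 3 + 2*v)
R = 4 (R = 1*(3 + 2*3) + (-4 - 1*1) = 1*(3 + 6) + (-4 - 1) = 1*9 - 5 = 9 - 5 = 4)
R² = 4² = 16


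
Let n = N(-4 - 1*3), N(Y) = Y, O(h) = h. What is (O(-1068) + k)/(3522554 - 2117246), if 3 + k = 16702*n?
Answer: -117985/1405308 ≈ -0.083957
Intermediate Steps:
n = -7 (n = -4 - 1*3 = -4 - 3 = -7)
k = -116917 (k = -3 + 16702*(-7) = -3 - 116914 = -116917)
(O(-1068) + k)/(3522554 - 2117246) = (-1068 - 116917)/(3522554 - 2117246) = -117985/1405308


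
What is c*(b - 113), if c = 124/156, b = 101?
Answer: -124/13 ≈ -9.5385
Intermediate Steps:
c = 31/39 (c = 124*(1/156) = 31/39 ≈ 0.79487)
c*(b - 113) = 31*(101 - 113)/39 = (31/39)*(-12) = -124/13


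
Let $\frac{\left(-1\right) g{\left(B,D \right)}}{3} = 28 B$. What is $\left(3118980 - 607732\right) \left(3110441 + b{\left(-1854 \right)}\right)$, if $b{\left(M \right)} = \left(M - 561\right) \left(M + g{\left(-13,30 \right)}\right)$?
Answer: $12432362647408$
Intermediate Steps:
$g{\left(B,D \right)} = - 84 B$ ($g{\left(B,D \right)} = - 3 \cdot 28 B = - 84 B$)
$b{\left(M \right)} = \left(-561 + M\right) \left(1092 + M\right)$ ($b{\left(M \right)} = \left(M - 561\right) \left(M - -1092\right) = \left(-561 + M\right) \left(M + 1092\right) = \left(-561 + M\right) \left(1092 + M\right)$)
$\left(3118980 - 607732\right) \left(3110441 + b{\left(-1854 \right)}\right) = \left(3118980 - 607732\right) \left(3110441 + \left(-612612 + \left(-1854\right)^{2} + 531 \left(-1854\right)\right)\right) = 2511248 \left(3110441 - -1840230\right) = 2511248 \left(3110441 + 1840230\right) = 2511248 \cdot 4950671 = 12432362647408$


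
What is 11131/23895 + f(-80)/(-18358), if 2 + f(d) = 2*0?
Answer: 102195344/219332205 ≈ 0.46594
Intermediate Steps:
f(d) = -2 (f(d) = -2 + 2*0 = -2 + 0 = -2)
11131/23895 + f(-80)/(-18358) = 11131/23895 - 2/(-18358) = 11131*(1/23895) - 2*(-1/18358) = 11131/23895 + 1/9179 = 102195344/219332205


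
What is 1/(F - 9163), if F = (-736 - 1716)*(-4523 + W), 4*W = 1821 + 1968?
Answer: 1/8758576 ≈ 1.1417e-7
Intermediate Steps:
W = 3789/4 (W = (1821 + 1968)/4 = (¼)*3789 = 3789/4 ≈ 947.25)
F = 8767739 (F = (-736 - 1716)*(-4523 + 3789/4) = -2452*(-14303/4) = 8767739)
1/(F - 9163) = 1/(8767739 - 9163) = 1/8758576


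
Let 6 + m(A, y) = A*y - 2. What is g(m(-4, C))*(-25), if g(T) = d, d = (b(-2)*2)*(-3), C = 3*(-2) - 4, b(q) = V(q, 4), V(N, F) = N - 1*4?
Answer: -900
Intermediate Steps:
V(N, F) = -4 + N (V(N, F) = N - 4 = -4 + N)
b(q) = -4 + q
C = -10 (C = -6 - 4 = -10)
m(A, y) = -8 + A*y (m(A, y) = -6 + (A*y - 2) = -6 + (-2 + A*y) = -8 + A*y)
d = 36 (d = ((-4 - 2)*2)*(-3) = -6*2*(-3) = -12*(-3) = 36)
g(T) = 36
g(m(-4, C))*(-25) = 36*(-25) = -900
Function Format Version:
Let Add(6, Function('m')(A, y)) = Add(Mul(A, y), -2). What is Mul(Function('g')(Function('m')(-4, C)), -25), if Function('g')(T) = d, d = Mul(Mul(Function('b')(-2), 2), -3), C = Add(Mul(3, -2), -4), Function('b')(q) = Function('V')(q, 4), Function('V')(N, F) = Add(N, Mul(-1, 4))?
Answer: -900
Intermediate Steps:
Function('V')(N, F) = Add(-4, N) (Function('V')(N, F) = Add(N, -4) = Add(-4, N))
Function('b')(q) = Add(-4, q)
C = -10 (C = Add(-6, -4) = -10)
Function('m')(A, y) = Add(-8, Mul(A, y)) (Function('m')(A, y) = Add(-6, Add(Mul(A, y), -2)) = Add(-6, Add(-2, Mul(A, y))) = Add(-8, Mul(A, y)))
d = 36 (d = Mul(Mul(Add(-4, -2), 2), -3) = Mul(Mul(-6, 2), -3) = Mul(-12, -3) = 36)
Function('g')(T) = 36
Mul(Function('g')(Function('m')(-4, C)), -25) = Mul(36, -25) = -900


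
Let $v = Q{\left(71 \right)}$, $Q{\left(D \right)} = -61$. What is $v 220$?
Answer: $-13420$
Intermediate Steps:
$v = -61$
$v 220 = \left(-61\right) 220 = -13420$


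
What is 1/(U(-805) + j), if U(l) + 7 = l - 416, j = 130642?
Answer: 1/129414 ≈ 7.7271e-6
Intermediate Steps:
U(l) = -423 + l (U(l) = -7 + (l - 416) = -7 + (-416 + l) = -423 + l)
1/(U(-805) + j) = 1/((-423 - 805) + 130642) = 1/(-1228 + 130642) = 1/129414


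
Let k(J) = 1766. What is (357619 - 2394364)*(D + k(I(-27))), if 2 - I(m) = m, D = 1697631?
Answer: -3461238342765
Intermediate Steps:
I(m) = 2 - m
(357619 - 2394364)*(D + k(I(-27))) = (357619 - 2394364)*(1697631 + 1766) = -2036745*1699397 = -3461238342765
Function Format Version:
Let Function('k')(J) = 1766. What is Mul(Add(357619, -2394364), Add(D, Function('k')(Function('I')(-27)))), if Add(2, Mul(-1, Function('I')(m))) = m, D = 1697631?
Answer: -3461238342765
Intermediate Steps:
Function('I')(m) = Add(2, Mul(-1, m))
Mul(Add(357619, -2394364), Add(D, Function('k')(Function('I')(-27)))) = Mul(Add(357619, -2394364), Add(1697631, 1766)) = Mul(-2036745, 1699397) = -3461238342765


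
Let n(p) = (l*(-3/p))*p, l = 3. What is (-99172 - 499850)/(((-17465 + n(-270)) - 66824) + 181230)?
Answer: -299511/48466 ≈ -6.1798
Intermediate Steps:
n(p) = -9 (n(p) = (3*(-3/p))*p = (-9/p)*p = -9)
(-99172 - 499850)/(((-17465 + n(-270)) - 66824) + 181230) = (-99172 - 499850)/(((-17465 - 9) - 66824) + 181230) = -599022/((-17474 - 66824) + 181230) = -599022/(-84298 + 181230) = -599022/96932 = -599022*1/96932 = -299511/48466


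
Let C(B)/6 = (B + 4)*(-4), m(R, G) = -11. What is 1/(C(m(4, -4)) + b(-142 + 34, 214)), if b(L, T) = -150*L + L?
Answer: 1/16260 ≈ 6.1501e-5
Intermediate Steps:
C(B) = -96 - 24*B (C(B) = 6*((B + 4)*(-4)) = 6*((4 + B)*(-4)) = 6*(-16 - 4*B) = -96 - 24*B)
b(L, T) = -149*L
1/(C(m(4, -4)) + b(-142 + 34, 214)) = 1/((-96 - 24*(-11)) - 149*(-142 + 34)) = 1/((-96 + 264) - 149*(-108)) = 1/(168 + 16092) = 1/16260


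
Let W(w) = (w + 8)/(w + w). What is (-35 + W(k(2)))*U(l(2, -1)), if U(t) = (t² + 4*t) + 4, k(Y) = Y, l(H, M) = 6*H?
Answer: -6370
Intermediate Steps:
U(t) = 4 + t² + 4*t
W(w) = (8 + w)/(2*w) (W(w) = (8 + w)/((2*w)) = (8 + w)*(1/(2*w)) = (8 + w)/(2*w))
(-35 + W(k(2)))*U(l(2, -1)) = (-35 + (½)*(8 + 2)/2)*(4 + (6*2)² + 4*(6*2)) = (-35 + (½)*(½)*10)*(4 + 12² + 4*12) = (-35 + 5/2)*(4 + 144 + 48) = -65/2*196 = -6370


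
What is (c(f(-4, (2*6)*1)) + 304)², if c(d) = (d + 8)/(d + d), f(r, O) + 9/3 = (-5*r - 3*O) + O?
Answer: 18105025/196 ≈ 92373.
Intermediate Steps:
f(r, O) = -3 - 5*r - 2*O (f(r, O) = -3 + ((-5*r - 3*O) + O) = -3 + (-5*r - 2*O) = -3 - 5*r - 2*O)
c(d) = (8 + d)/(2*d) (c(d) = (8 + d)/((2*d)) = (8 + d)*(1/(2*d)) = (8 + d)/(2*d))
(c(f(-4, (2*6)*1)) + 304)² = ((8 + (-3 - 5*(-4) - 2*2*6))/(2*(-3 - 5*(-4) - 2*2*6)) + 304)² = ((8 + (-3 + 20 - 24))/(2*(-3 + 20 - 24)) + 304)² = ((½)*(8 - 7)/(-7) + 304)² = ((½)*(-⅐)*1 + 304)² = (-1/14 + 304)² = (4255/14)² = 18105025/196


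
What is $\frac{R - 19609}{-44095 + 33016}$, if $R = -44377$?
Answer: $\frac{63986}{11079} \approx 5.7754$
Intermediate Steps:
$\frac{R - 19609}{-44095 + 33016} = \frac{-44377 - 19609}{-44095 + 33016} = - \frac{63986}{-11079} = \left(-63986\right) \left(- \frac{1}{11079}\right) = \frac{63986}{11079}$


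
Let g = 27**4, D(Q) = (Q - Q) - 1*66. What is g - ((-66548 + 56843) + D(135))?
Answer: 541212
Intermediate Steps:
D(Q) = -66 (D(Q) = 0 - 66 = -66)
g = 531441
g - ((-66548 + 56843) + D(135)) = 531441 - ((-66548 + 56843) - 66) = 531441 - (-9705 - 66) = 531441 - 1*(-9771) = 531441 + 9771 = 541212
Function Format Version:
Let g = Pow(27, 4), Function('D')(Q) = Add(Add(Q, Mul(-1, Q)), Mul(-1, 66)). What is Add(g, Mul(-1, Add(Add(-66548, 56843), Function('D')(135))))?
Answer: 541212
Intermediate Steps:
Function('D')(Q) = -66 (Function('D')(Q) = Add(0, -66) = -66)
g = 531441
Add(g, Mul(-1, Add(Add(-66548, 56843), Function('D')(135)))) = Add(531441, Mul(-1, Add(Add(-66548, 56843), -66))) = Add(531441, Mul(-1, Add(-9705, -66))) = Add(531441, Mul(-1, -9771)) = Add(531441, 9771) = 541212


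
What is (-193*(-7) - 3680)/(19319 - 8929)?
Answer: -2329/10390 ≈ -0.22416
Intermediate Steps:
(-193*(-7) - 3680)/(19319 - 8929) = (1351 - 3680)/10390 = -2329*1/10390 = -2329/10390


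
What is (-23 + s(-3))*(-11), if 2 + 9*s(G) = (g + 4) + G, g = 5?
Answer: 2233/9 ≈ 248.11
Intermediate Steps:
s(G) = 7/9 + G/9 (s(G) = -2/9 + ((5 + 4) + G)/9 = -2/9 + (9 + G)/9 = -2/9 + (1 + G/9) = 7/9 + G/9)
(-23 + s(-3))*(-11) = (-23 + (7/9 + (⅑)*(-3)))*(-11) = (-23 + (7/9 - ⅓))*(-11) = (-23 + 4/9)*(-11) = -203/9*(-11) = 2233/9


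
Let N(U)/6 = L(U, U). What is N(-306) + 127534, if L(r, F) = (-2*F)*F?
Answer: -996098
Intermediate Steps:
L(r, F) = -2*F²
N(U) = -12*U² (N(U) = 6*(-2*U²) = -12*U²)
N(-306) + 127534 = -12*(-306)² + 127534 = -12*93636 + 127534 = -1123632 + 127534 = -996098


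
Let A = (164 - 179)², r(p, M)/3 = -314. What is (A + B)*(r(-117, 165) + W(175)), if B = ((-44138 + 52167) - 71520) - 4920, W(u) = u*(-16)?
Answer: 255152012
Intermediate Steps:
W(u) = -16*u
B = -68411 (B = (8029 - 71520) - 4920 = -63491 - 4920 = -68411)
r(p, M) = -942 (r(p, M) = 3*(-314) = -942)
A = 225 (A = (-15)² = 225)
(A + B)*(r(-117, 165) + W(175)) = (225 - 68411)*(-942 - 16*175) = -68186*(-942 - 2800) = -68186*(-3742) = 255152012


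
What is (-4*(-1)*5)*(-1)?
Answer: -20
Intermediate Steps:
(-4*(-1)*5)*(-1) = (4*5)*(-1) = 20*(-1) = -20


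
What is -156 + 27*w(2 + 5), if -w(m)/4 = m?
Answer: -912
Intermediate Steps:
w(m) = -4*m
-156 + 27*w(2 + 5) = -156 + 27*(-4*(2 + 5)) = -156 + 27*(-4*7) = -156 + 27*(-28) = -156 - 756 = -912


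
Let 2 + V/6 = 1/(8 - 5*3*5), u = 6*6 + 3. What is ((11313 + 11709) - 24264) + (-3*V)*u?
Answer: 11556/67 ≈ 172.48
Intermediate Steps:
u = 39 (u = 36 + 3 = 39)
V = -810/67 (V = -12 + 6/(8 - 5*3*5) = -12 + 6/(8 - 15*5) = -12 + 6/(8 - 75) = -12 + 6/(-67) = -12 + 6*(-1/67) = -12 - 6/67 = -810/67 ≈ -12.090)
((11313 + 11709) - 24264) + (-3*V)*u = ((11313 + 11709) - 24264) - 3*(-810/67)*39 = (23022 - 24264) + (2430/67)*39 = -1242 + 94770/67 = 11556/67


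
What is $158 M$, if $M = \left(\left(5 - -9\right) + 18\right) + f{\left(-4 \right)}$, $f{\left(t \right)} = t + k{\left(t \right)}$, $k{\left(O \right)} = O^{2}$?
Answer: $6952$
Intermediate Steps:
$f{\left(t \right)} = t + t^{2}$
$M = 44$ ($M = \left(\left(5 - -9\right) + 18\right) - 4 \left(1 - 4\right) = \left(\left(5 + 9\right) + 18\right) - -12 = \left(14 + 18\right) + 12 = 32 + 12 = 44$)
$158 M = 158 \cdot 44 = 6952$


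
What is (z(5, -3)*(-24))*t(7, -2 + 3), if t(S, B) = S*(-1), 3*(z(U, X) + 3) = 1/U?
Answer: -2464/5 ≈ -492.80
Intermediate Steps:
z(U, X) = -3 + 1/(3*U)
t(S, B) = -S
(z(5, -3)*(-24))*t(7, -2 + 3) = ((-3 + (⅓)/5)*(-24))*(-1*7) = ((-3 + (⅓)*(⅕))*(-24))*(-7) = ((-3 + 1/15)*(-24))*(-7) = -44/15*(-24)*(-7) = (352/5)*(-7) = -2464/5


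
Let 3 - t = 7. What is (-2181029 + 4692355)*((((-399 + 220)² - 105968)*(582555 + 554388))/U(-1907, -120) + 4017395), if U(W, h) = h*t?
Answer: -34372701267943981/80 ≈ -4.2966e+14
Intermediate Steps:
t = -4 (t = 3 - 1*7 = 3 - 7 = -4)
U(W, h) = -4*h (U(W, h) = h*(-4) = -4*h)
(-2181029 + 4692355)*((((-399 + 220)² - 105968)*(582555 + 554388))/U(-1907, -120) + 4017395) = (-2181029 + 4692355)*((((-399 + 220)² - 105968)*(582555 + 554388))/((-4*(-120))) + 4017395) = 2511326*((((-179)² - 105968)*1136943)/480 + 4017395) = 2511326*(((32041 - 105968)*1136943)*(1/480) + 4017395) = 2511326*(-73927*1136943*(1/480) + 4017395) = 2511326*(-84050785161*1/480 + 4017395) = 2511326*(-28016928387/160 + 4017395) = 2511326*(-27374145187/160) = -34372701267943981/80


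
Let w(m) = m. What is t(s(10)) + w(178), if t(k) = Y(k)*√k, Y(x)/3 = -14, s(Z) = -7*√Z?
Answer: 178 - 42*I*√7*10^(¼) ≈ 178.0 - 197.61*I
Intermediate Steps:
Y(x) = -42 (Y(x) = 3*(-14) = -42)
t(k) = -42*√k
t(s(10)) + w(178) = -42*I*√7*10^(¼) + 178 = 178 - 42*I*√7*10^(¼)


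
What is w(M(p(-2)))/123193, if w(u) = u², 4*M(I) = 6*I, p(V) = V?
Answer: 9/123193 ≈ 7.3056e-5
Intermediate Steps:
M(I) = 3*I/2 (M(I) = (6*I)/4 = 3*I/2)
w(M(p(-2)))/123193 = ((3/2)*(-2))²/123193 = (-3)²*(1/123193) = 9*(1/123193) = 9/123193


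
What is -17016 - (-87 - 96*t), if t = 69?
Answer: -10305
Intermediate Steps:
-17016 - (-87 - 96*t) = -17016 - (-87 - 96*69) = -17016 - (-87 - 6624) = -17016 - 1*(-6711) = -17016 + 6711 = -10305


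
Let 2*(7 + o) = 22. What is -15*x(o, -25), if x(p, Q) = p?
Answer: -60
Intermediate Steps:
o = 4 (o = -7 + (1/2)*22 = -7 + 11 = 4)
-15*x(o, -25) = -15*4 = -60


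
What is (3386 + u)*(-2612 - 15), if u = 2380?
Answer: -15147282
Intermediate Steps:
(3386 + u)*(-2612 - 15) = (3386 + 2380)*(-2612 - 15) = 5766*(-2627) = -15147282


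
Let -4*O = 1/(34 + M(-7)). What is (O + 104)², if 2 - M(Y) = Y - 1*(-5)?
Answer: 249861249/23104 ≈ 10815.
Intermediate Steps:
M(Y) = -3 - Y (M(Y) = 2 - (Y - 1*(-5)) = 2 - (Y + 5) = 2 - (5 + Y) = 2 + (-5 - Y) = -3 - Y)
O = -1/152 (O = -1/(4*(34 + (-3 - 1*(-7)))) = -1/(4*(34 + (-3 + 7))) = -1/(4*(34 + 4)) = -¼/38 = -¼*1/38 = -1/152 ≈ -0.0065789)
(O + 104)² = (-1/152 + 104)² = (15807/152)² = 249861249/23104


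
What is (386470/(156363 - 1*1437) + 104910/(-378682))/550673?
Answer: 32523986470/8076677874077259 ≈ 4.0269e-6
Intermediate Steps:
(386470/(156363 - 1*1437) + 104910/(-378682))/550673 = (386470/(156363 - 1437) + 104910*(-1/378682))*(1/550673) = (386470/154926 - 52455/189341)*(1/550673) = (386470*(1/154926) - 52455/189341)*(1/550673) = (193235/77463 - 52455/189341)*(1/550673) = (32523986470/14666921883)*(1/550673) = 32523986470/8076677874077259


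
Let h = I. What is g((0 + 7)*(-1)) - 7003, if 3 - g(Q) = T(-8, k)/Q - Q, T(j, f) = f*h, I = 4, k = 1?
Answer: -49045/7 ≈ -7006.4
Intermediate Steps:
h = 4
T(j, f) = 4*f (T(j, f) = f*4 = 4*f)
g(Q) = 3 + Q - 4/Q (g(Q) = 3 - ((4*1)/Q - Q) = 3 - (4/Q - Q) = 3 - (-Q + 4/Q) = 3 + (Q - 4/Q) = 3 + Q - 4/Q)
g((0 + 7)*(-1)) - 7003 = (3 + (0 + 7)*(-1) - 4*(-1/(0 + 7))) - 7003 = (3 + 7*(-1) - 4/(7*(-1))) - 7003 = (3 - 7 - 4/(-7)) - 7003 = (3 - 7 - 4*(-1/7)) - 7003 = (3 - 7 + 4/7) - 7003 = -24/7 - 7003 = -49045/7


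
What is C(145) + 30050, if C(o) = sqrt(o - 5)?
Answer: 30050 + 2*sqrt(35) ≈ 30062.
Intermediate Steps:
C(o) = sqrt(-5 + o)
C(145) + 30050 = sqrt(-5 + 145) + 30050 = sqrt(140) + 30050 = 2*sqrt(35) + 30050 = 30050 + 2*sqrt(35)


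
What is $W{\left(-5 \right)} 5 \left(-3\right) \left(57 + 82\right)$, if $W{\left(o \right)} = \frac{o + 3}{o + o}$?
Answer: $-417$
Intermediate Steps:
$W{\left(o \right)} = \frac{3 + o}{2 o}$
$W{\left(-5 \right)} 5 \left(-3\right) \left(57 + 82\right) = \frac{3 - 5}{2 \left(-5\right)} 5 \left(-3\right) \left(57 + 82\right) = \frac{1}{2} \left(- \frac{1}{5}\right) \left(-2\right) 5 \left(-3\right) 139 = \frac{1}{5} \cdot 5 \left(-3\right) 139 = 1 \left(-3\right) 139 = \left(-3\right) 139 = -417$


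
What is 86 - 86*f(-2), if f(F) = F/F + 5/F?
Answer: 215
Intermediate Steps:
f(F) = 1 + 5/F
86 - 86*f(-2) = 86 - 86*(5 - 2)/(-2) = 86 - (-43)*3 = 86 - 86*(-3/2) = 86 + 129 = 215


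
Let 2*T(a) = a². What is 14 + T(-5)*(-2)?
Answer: -11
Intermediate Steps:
T(a) = a²/2
14 + T(-5)*(-2) = 14 + ((½)*(-5)²)*(-2) = 14 + ((½)*25)*(-2) = 14 + (25/2)*(-2) = 14 - 25 = -11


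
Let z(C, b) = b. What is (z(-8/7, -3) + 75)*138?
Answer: 9936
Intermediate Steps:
(z(-8/7, -3) + 75)*138 = (-3 + 75)*138 = 72*138 = 9936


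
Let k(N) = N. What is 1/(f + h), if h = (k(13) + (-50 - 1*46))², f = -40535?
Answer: -1/33646 ≈ -2.9721e-5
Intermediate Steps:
h = 6889 (h = (13 + (-50 - 1*46))² = (13 + (-50 - 46))² = (13 - 96)² = (-83)² = 6889)
1/(f + h) = 1/(-40535 + 6889) = 1/(-33646) = -1/33646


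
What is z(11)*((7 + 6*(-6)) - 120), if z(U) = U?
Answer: -1639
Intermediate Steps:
z(11)*((7 + 6*(-6)) - 120) = 11*((7 + 6*(-6)) - 120) = 11*((7 - 36) - 120) = 11*(-29 - 120) = 11*(-149) = -1639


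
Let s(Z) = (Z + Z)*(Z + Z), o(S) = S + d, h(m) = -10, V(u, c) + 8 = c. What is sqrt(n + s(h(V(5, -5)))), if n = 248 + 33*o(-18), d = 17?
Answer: sqrt(615) ≈ 24.799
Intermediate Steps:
V(u, c) = -8 + c
o(S) = 17 + S (o(S) = S + 17 = 17 + S)
s(Z) = 4*Z**2 (s(Z) = (2*Z)*(2*Z) = 4*Z**2)
n = 215 (n = 248 + 33*(17 - 18) = 248 + 33*(-1) = 248 - 33 = 215)
sqrt(n + s(h(V(5, -5)))) = sqrt(215 + 4*(-10)**2) = sqrt(215 + 4*100) = sqrt(215 + 400) = sqrt(615)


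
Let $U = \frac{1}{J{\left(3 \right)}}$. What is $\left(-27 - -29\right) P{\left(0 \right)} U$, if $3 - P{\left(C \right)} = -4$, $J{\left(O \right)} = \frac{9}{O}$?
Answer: $\frac{14}{3} \approx 4.6667$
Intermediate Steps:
$P{\left(C \right)} = 7$ ($P{\left(C \right)} = 3 - -4 = 3 + 4 = 7$)
$U = \frac{1}{3}$ ($U = \frac{1}{9 \cdot \frac{1}{3}} = \frac{1}{3} \approx 0.33333$)
$\left(-27 - -29\right) P{\left(0 \right)} U = \left(-27 - -29\right) 7 \cdot \frac{1}{3} = \left(-27 + 29\right) 7 \cdot \frac{1}{3} = 2 \cdot 7 \cdot \frac{1}{3} = 14 \cdot \frac{1}{3} = \frac{14}{3}$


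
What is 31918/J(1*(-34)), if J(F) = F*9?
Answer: -15959/153 ≈ -104.31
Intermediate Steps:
J(F) = 9*F
31918/J(1*(-34)) = 31918/((9*(1*(-34)))) = 31918/((9*(-34))) = 31918/(-306) = 31918*(-1/306) = -15959/153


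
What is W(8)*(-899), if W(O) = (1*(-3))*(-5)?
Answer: -13485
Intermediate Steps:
W(O) = 15 (W(O) = -3*(-5) = 15)
W(8)*(-899) = 15*(-899) = -13485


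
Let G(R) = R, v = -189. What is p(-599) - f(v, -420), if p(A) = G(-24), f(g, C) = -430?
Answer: 406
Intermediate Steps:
p(A) = -24
p(-599) - f(v, -420) = -24 - 1*(-430) = -24 + 430 = 406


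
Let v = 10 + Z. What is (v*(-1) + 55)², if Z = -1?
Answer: 2116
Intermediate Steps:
v = 9 (v = 10 - 1 = 9)
(v*(-1) + 55)² = (9*(-1) + 55)² = (-9 + 55)² = 46² = 2116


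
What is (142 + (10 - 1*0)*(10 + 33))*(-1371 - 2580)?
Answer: -2259972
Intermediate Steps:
(142 + (10 - 1*0)*(10 + 33))*(-1371 - 2580) = (142 + (10 + 0)*43)*(-3951) = (142 + 10*43)*(-3951) = (142 + 430)*(-3951) = 572*(-3951) = -2259972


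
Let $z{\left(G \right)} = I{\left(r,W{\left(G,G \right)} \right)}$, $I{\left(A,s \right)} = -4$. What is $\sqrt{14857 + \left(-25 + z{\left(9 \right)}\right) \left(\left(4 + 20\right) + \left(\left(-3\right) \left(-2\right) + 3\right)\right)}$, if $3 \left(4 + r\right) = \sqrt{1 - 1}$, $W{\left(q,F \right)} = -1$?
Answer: $10 \sqrt{139} \approx 117.9$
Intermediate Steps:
$r = -4$ ($r = -4 + \frac{\sqrt{1 - 1}}{3} = -4 + \frac{\sqrt{0}}{3} = -4 + \frac{1}{3} \cdot 0 = -4 + 0 = -4$)
$z{\left(G \right)} = -4$
$\sqrt{14857 + \left(-25 + z{\left(9 \right)}\right) \left(\left(4 + 20\right) + \left(\left(-3\right) \left(-2\right) + 3\right)\right)} = \sqrt{14857 + \left(-25 - 4\right) \left(\left(4 + 20\right) + \left(\left(-3\right) \left(-2\right) + 3\right)\right)} = \sqrt{14857 - 29 \left(24 + \left(6 + 3\right)\right)} = \sqrt{14857 - 29 \left(24 + 9\right)} = \sqrt{14857 - 957} = \sqrt{13900} = 10 \sqrt{139}$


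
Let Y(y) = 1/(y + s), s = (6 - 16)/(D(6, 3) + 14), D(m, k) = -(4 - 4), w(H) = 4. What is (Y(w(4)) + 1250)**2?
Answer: 826965049/529 ≈ 1.5633e+6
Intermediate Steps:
D(m, k) = 0 (D(m, k) = -1*0 = 0)
s = -5/7 (s = (6 - 16)/(0 + 14) = -10/14 = -10*1/14 = -5/7 ≈ -0.71429)
Y(y) = 1/(-5/7 + y) (Y(y) = 1/(y - 5/7) = 1/(-5/7 + y))
(Y(w(4)) + 1250)**2 = (7/(-5 + 7*4) + 1250)**2 = (7/(-5 + 28) + 1250)**2 = (7/23 + 1250)**2 = (28757/23)**2 = 826965049/529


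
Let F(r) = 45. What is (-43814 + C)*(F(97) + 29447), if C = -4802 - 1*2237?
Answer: -1499756676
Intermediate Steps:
C = -7039 (C = -4802 - 2237 = -7039)
(-43814 + C)*(F(97) + 29447) = (-43814 - 7039)*(45 + 29447) = -50853*29492 = -1499756676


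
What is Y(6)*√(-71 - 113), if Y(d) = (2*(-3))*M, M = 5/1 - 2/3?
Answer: -52*I*√46 ≈ -352.68*I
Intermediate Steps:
M = 13/3 (M = 5*1 - 2*⅓ = 5 - ⅔ = 13/3 ≈ 4.3333)
Y(d) = -26 (Y(d) = (2*(-3))*(13/3) = -6*13/3 = -26)
Y(6)*√(-71 - 113) = -26*√(-71 - 113) = -52*I*√46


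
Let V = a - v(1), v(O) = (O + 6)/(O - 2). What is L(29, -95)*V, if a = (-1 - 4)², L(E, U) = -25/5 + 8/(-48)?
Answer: -496/3 ≈ -165.33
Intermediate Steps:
L(E, U) = -31/6 (L(E, U) = -25*⅕ + 8*(-1/48) = -5 - ⅙ = -31/6)
v(O) = (6 + O)/(-2 + O)
a = 25 (a = (-5)² = 25)
V = 32 (V = 25 - (6 + 1)/(-2 + 1) = 25 - 7/(-1) = 25 - (-1)*7 = 25 - 1*(-7) = 25 + 7 = 32)
L(29, -95)*V = -31/6*32 = -496/3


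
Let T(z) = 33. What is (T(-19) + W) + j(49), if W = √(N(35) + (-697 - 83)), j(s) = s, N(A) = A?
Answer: 82 + I*√745 ≈ 82.0 + 27.295*I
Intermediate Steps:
W = I*√745 (W = √(35 + (-697 - 83)) = √(35 - 780) = √(-745) = I*√745 ≈ 27.295*I)
(T(-19) + W) + j(49) = (33 + I*√745) + 49 = 82 + I*√745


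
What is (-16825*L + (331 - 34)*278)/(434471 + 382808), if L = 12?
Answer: -119334/817279 ≈ -0.14601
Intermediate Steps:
(-16825*L + (331 - 34)*278)/(434471 + 382808) = (-16825*12 + (331 - 34)*278)/(434471 + 382808) = (-201900 + 297*278)/817279 = (-201900 + 82566)*(1/817279) = -119334*1/817279 = -119334/817279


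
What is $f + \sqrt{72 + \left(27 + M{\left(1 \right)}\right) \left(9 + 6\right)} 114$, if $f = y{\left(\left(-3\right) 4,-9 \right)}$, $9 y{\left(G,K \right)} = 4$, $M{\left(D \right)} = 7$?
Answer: $\frac{4}{9} + 114 \sqrt{582} \approx 2750.7$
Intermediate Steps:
$y{\left(G,K \right)} = \frac{4}{9}$ ($y{\left(G,K \right)} = \frac{1}{9} \cdot 4 = \frac{4}{9}$)
$f = \frac{4}{9} \approx 0.44444$
$f + \sqrt{72 + \left(27 + M{\left(1 \right)}\right) \left(9 + 6\right)} 114 = \frac{4}{9} + \sqrt{72 + \left(27 + 7\right) \left(9 + 6\right)} 114 = \frac{4}{9} + \sqrt{72 + 34 \cdot 15} \cdot 114 = \frac{4}{9} + \sqrt{72 + 510} \cdot 114 = \frac{4}{9} + \sqrt{582} \cdot 114 = \frac{4}{9} + 114 \sqrt{582}$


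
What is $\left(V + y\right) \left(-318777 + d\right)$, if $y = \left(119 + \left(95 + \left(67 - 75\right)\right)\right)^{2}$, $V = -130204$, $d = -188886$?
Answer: $44556566184$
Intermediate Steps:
$y = 42436$ ($y = \left(119 + \left(95 - 8\right)\right)^{2} = \left(119 + 87\right)^{2} = 206^{2} = 42436$)
$\left(V + y\right) \left(-318777 + d\right) = \left(-130204 + 42436\right) \left(-318777 - 188886\right) = \left(-87768\right) \left(-507663\right) = 44556566184$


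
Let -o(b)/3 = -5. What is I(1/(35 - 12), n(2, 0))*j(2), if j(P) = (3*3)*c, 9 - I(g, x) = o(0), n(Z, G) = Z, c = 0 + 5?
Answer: -270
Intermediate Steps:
c = 5
o(b) = 15 (o(b) = -3*(-5) = 15)
I(g, x) = -6 (I(g, x) = 9 - 1*15 = 9 - 15 = -6)
j(P) = 45 (j(P) = (3*3)*5 = 9*5 = 45)
I(1/(35 - 12), n(2, 0))*j(2) = -6*45 = -270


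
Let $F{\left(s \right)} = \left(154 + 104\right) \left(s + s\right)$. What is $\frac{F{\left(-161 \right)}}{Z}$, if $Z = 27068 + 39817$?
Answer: $- \frac{3956}{3185} \approx -1.2421$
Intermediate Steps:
$Z = 66885$
$F{\left(s \right)} = 516 s$ ($F{\left(s \right)} = 258 \cdot 2 s = 516 s$)
$\frac{F{\left(-161 \right)}}{Z} = \frac{516 \left(-161\right)}{66885} = \left(-83076\right) \frac{1}{66885} = - \frac{3956}{3185}$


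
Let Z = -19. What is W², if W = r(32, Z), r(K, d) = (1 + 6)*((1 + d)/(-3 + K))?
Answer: 15876/841 ≈ 18.878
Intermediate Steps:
r(K, d) = 7*(1 + d)/(-3 + K) (r(K, d) = 7*((1 + d)/(-3 + K)) = 7*(1 + d)/(-3 + K))
W = -126/29 (W = 7*(1 - 19)/(-3 + 32) = 7*(-18)/29 = 7*(1/29)*(-18) = -126/29 ≈ -4.3448)
W² = (-126/29)² = 15876/841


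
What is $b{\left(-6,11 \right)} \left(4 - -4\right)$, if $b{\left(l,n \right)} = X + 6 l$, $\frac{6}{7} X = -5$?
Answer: $- \frac{1004}{3} \approx -334.67$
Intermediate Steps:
$X = - \frac{35}{6}$ ($X = \frac{7}{6} \left(-5\right) = - \frac{35}{6} \approx -5.8333$)
$b{\left(l,n \right)} = - \frac{35}{6} + 6 l$
$b{\left(-6,11 \right)} \left(4 - -4\right) = \left(- \frac{35}{6} + 6 \left(-6\right)\right) \left(4 - -4\right) = \left(- \frac{35}{6} - 36\right) \left(4 + 4\right) = \left(- \frac{251}{6}\right) 8 = - \frac{1004}{3}$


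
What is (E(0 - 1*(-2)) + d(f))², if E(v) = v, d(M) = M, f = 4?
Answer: 36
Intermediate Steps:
(E(0 - 1*(-2)) + d(f))² = ((0 - 1*(-2)) + 4)² = ((0 + 2) + 4)² = (2 + 4)² = 6² = 36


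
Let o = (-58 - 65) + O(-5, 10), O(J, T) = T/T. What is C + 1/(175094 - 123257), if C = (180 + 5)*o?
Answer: -1169961089/51837 ≈ -22570.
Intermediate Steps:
O(J, T) = 1
o = -122 (o = (-58 - 65) + 1 = -123 + 1 = -122)
C = -22570 (C = (180 + 5)*(-122) = 185*(-122) = -22570)
C + 1/(175094 - 123257) = -22570 + 1/(175094 - 123257) = -22570 + 1/51837 = -1169961089/51837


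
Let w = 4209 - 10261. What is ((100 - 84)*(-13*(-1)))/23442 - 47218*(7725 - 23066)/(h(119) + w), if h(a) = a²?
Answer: 2830119098678/31681863 ≈ 89329.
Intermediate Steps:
w = -6052
((100 - 84)*(-13*(-1)))/23442 - 47218*(7725 - 23066)/(h(119) + w) = ((100 - 84)*(-13*(-1)))/23442 - 47218*(7725 - 23066)/(119² - 6052) = (16*13)*(1/23442) - 47218*(-15341/(14161 - 6052)) = 208*(1/23442) - 47218/(8109*(-1/15341)) = 104/11721 - 47218/(-8109/15341) = 104/11721 - 47218*(-15341/8109) = 104/11721 + 724371338/8109 = 2830119098678/31681863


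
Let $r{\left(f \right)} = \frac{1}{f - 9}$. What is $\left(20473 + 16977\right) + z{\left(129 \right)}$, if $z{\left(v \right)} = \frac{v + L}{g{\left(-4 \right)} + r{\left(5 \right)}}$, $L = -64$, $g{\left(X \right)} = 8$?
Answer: $\frac{1161210}{31} \approx 37458.0$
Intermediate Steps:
$r{\left(f \right)} = \frac{1}{-9 + f}$
$z{\left(v \right)} = - \frac{256}{31} + \frac{4 v}{31}$ ($z{\left(v \right)} = \frac{v - 64}{8 + \frac{1}{-9 + 5}} = \frac{-64 + v}{8 + \frac{1}{-4}} = \frac{-64 + v}{8 - \frac{1}{4}} = \frac{-64 + v}{\frac{31}{4}} = \left(-64 + v\right) \frac{4}{31} = - \frac{256}{31} + \frac{4 v}{31}$)
$\left(20473 + 16977\right) + z{\left(129 \right)} = \left(20473 + 16977\right) + \left(- \frac{256}{31} + \frac{4}{31} \cdot 129\right) = 37450 + \left(- \frac{256}{31} + \frac{516}{31}\right) = 37450 + \frac{260}{31} = \frac{1161210}{31}$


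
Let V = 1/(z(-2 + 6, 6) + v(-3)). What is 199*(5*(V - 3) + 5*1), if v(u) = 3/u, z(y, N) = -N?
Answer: -14925/7 ≈ -2132.1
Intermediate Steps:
V = -⅐ (V = 1/(-1*6 + 3/(-3)) = 1/(-6 + 3*(-⅓)) = 1/(-6 - 1) = 1/(-7) = -⅐ ≈ -0.14286)
199*(5*(V - 3) + 5*1) = 199*(5*(-⅐ - 3) + 5*1) = 199*(5*(-22/7) + 5) = 199*(-110/7 + 5) = 199*(-75/7) = -14925/7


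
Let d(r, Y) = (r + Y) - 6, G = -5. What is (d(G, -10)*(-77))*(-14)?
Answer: -22638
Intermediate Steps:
d(r, Y) = -6 + Y + r (d(r, Y) = (Y + r) - 6 = -6 + Y + r)
(d(G, -10)*(-77))*(-14) = ((-6 - 10 - 5)*(-77))*(-14) = -21*(-77)*(-14) = 1617*(-14) = -22638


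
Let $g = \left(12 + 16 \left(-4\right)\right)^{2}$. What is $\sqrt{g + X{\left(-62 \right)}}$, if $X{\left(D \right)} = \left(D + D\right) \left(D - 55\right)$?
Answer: $2 \sqrt{4303} \approx 131.19$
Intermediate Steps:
$g = 2704$ ($g = \left(12 - 64\right)^{2} = \left(-52\right)^{2} = 2704$)
$X{\left(D \right)} = 2 D \left(-55 + D\right)$
$\sqrt{g + X{\left(-62 \right)}} = \sqrt{2704 + 2 \left(-62\right) \left(-55 - 62\right)} = \sqrt{2704 + 2 \left(-62\right) \left(-117\right)} = \sqrt{2704 + 14508} = \sqrt{17212} = 2 \sqrt{4303}$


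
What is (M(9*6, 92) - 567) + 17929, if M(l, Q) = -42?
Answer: 17320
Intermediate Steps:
(M(9*6, 92) - 567) + 17929 = (-42 - 567) + 17929 = -609 + 17929 = 17320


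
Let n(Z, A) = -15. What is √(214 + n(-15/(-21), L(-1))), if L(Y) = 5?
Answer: √199 ≈ 14.107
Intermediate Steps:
√(214 + n(-15/(-21), L(-1))) = √(214 - 15) = √199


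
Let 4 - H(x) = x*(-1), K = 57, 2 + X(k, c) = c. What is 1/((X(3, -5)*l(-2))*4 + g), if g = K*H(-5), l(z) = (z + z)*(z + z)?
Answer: -1/505 ≈ -0.0019802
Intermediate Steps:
X(k, c) = -2 + c
l(z) = 4*z² (l(z) = (2*z)*(2*z) = 4*z²)
H(x) = 4 + x (H(x) = 4 - x*(-1) = 4 - (-1)*x = 4 + x)
g = -57 (g = 57*(4 - 5) = 57*(-1) = -57)
1/((X(3, -5)*l(-2))*4 + g) = 1/(((-2 - 5)*(4*(-2)²))*4 - 57) = 1/(-28*4*4 - 57) = 1/(-7*16*4 - 57) = 1/(-112*4 - 57) = 1/(-448 - 57) = 1/(-505) = -1/505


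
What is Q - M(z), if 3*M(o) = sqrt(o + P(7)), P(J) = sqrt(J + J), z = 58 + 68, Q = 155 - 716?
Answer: -561 - sqrt(126 + sqrt(14))/3 ≈ -564.80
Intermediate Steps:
Q = -561
z = 126
P(J) = sqrt(2)*sqrt(J) (P(J) = sqrt(2*J) = sqrt(2)*sqrt(J))
M(o) = sqrt(o + sqrt(14))/3 (M(o) = sqrt(o + sqrt(2)*sqrt(7))/3 = sqrt(o + sqrt(14))/3)
Q - M(z) = -561 - sqrt(126 + sqrt(14))/3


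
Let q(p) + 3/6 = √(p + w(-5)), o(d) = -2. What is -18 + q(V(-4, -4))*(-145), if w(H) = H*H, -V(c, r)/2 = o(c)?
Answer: 109/2 - 145*√29 ≈ -726.35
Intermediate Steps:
V(c, r) = 4 (V(c, r) = -2*(-2) = 4)
w(H) = H²
q(p) = -½ + √(25 + p) (q(p) = -½ + √(p + (-5)²) = -½ + √(p + 25) = -½ + √(25 + p))
-18 + q(V(-4, -4))*(-145) = -18 + (-½ + √(25 + 4))*(-145) = -18 + (-½ + √29)*(-145) = -18 + (145/2 - 145*√29) = 109/2 - 145*√29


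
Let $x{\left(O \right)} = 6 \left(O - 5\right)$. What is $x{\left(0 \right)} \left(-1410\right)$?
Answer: $42300$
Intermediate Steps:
$x{\left(O \right)} = -30 + 6 O$ ($x{\left(O \right)} = 6 \left(-5 + O\right) = -30 + 6 O$)
$x{\left(0 \right)} \left(-1410\right) = \left(-30 + 6 \cdot 0\right) \left(-1410\right) = \left(-30 + 0\right) \left(-1410\right) = \left(-30\right) \left(-1410\right) = 42300$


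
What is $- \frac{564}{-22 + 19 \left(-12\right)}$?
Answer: $\frac{282}{125} \approx 2.256$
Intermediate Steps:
$- \frac{564}{-22 + 19 \left(-12\right)} = - \frac{564}{-22 - 228} = - \frac{564}{-250} = \left(-564\right) \left(- \frac{1}{250}\right) = \frac{282}{125}$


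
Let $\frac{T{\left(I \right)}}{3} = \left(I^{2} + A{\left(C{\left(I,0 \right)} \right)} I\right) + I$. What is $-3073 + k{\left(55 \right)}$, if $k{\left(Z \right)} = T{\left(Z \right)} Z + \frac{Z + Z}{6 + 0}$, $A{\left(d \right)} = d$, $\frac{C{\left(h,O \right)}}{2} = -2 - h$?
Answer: $- \frac{1588214}{3} \approx -5.2941 \cdot 10^{5}$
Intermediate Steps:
$C{\left(h,O \right)} = -4 - 2 h$ ($C{\left(h,O \right)} = 2 \left(-2 - h\right) = -4 - 2 h$)
$T{\left(I \right)} = 3 I + 3 I^{2} + 3 I \left(-4 - 2 I\right)$ ($T{\left(I \right)} = 3 \left(\left(I^{2} + \left(-4 - 2 I\right) I\right) + I\right) = 3 \left(\left(I^{2} + I \left(-4 - 2 I\right)\right) + I\right) = 3 \left(I + I^{2} + I \left(-4 - 2 I\right)\right) = 3 I + 3 I^{2} + 3 I \left(-4 - 2 I\right)$)
$k{\left(Z \right)} = \frac{Z}{3} + 3 Z^{2} \left(-3 - Z\right)$ ($k{\left(Z \right)} = 3 Z \left(-3 - Z\right) Z + \frac{Z + Z}{6 + 0} = 3 Z^{2} \left(-3 - Z\right) + \frac{2 Z}{6} = 3 Z^{2} \left(-3 - Z\right) + 2 Z \frac{1}{6} = 3 Z^{2} \left(-3 - Z\right) + \frac{Z}{3} = \frac{Z}{3} + 3 Z^{2} \left(-3 - Z\right)$)
$-3073 + k{\left(55 \right)} = -3073 + \frac{1}{3} \cdot 55 \left(1 - 495 \left(3 + 55\right)\right) = -3073 + \frac{1}{3} \cdot 55 \left(1 - 495 \cdot 58\right) = -3073 + \frac{1}{3} \cdot 55 \left(1 - 28710\right) = -3073 + \frac{1}{3} \cdot 55 \left(-28709\right) = -3073 - \frac{1578995}{3} = - \frac{1588214}{3}$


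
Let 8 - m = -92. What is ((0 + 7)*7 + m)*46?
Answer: 6854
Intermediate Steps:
m = 100 (m = 8 - 1*(-92) = 8 + 92 = 100)
((0 + 7)*7 + m)*46 = ((0 + 7)*7 + 100)*46 = (7*7 + 100)*46 = (49 + 100)*46 = 149*46 = 6854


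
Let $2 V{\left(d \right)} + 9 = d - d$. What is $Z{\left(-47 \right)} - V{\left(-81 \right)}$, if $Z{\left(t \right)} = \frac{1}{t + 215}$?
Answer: $\frac{757}{168} \approx 4.506$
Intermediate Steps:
$V{\left(d \right)} = - \frac{9}{2}$ ($V{\left(d \right)} = - \frac{9}{2} + \frac{d - d}{2} = - \frac{9}{2} + \frac{1}{2} \cdot 0 = - \frac{9}{2} + 0 = - \frac{9}{2}$)
$Z{\left(t \right)} = \frac{1}{215 + t}$
$Z{\left(-47 \right)} - V{\left(-81 \right)} = \frac{1}{215 - 47} - - \frac{9}{2} = \frac{1}{168} + \frac{9}{2} = \frac{757}{168}$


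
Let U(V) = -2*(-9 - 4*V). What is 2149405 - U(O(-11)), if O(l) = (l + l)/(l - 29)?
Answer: 10746913/5 ≈ 2.1494e+6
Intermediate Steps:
O(l) = 2*l/(-29 + l) (O(l) = (2*l)/(-29 + l) = 2*l/(-29 + l))
U(V) = 18 + 8*V
2149405 - U(O(-11)) = 2149405 - (18 + 8*(2*(-11)/(-29 - 11))) = 2149405 - (18 + 8*(2*(-11)/(-40))) = 2149405 - (18 + 8*(2*(-11)*(-1/40))) = 2149405 - (18 + 8*(11/20)) = 2149405 - (18 + 22/5) = 2149405 - 1*112/5 = 2149405 - 112/5 = 10746913/5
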